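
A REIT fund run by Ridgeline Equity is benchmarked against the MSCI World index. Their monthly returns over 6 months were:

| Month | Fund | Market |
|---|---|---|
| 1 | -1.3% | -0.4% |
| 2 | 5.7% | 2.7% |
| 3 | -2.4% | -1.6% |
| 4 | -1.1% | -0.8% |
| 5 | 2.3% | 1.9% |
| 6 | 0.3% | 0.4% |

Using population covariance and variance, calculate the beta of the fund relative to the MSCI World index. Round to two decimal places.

1.75

r̄p = 0.5833%,  r̄m = 0.3667%
Cov = Σ(rp − r̄p)(rm − r̄m) / 6 = 3.9728
Var(rm) = Σ(rm − r̄m)² / 6 = 2.2689
β = Cov / Var = 3.9728 / 2.2689 = 1.7510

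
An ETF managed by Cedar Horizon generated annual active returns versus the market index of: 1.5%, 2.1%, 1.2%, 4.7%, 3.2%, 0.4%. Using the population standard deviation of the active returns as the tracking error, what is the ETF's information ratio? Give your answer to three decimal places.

r̄ = (1.5 + 2.1 + 1.2 + 4.7 + 3.2 + 0.4) / 6 = 13.10 / 6 = 2.1833%
Σ(r − r̄)² = (1.5 − 2.1833)² + (2.1 − 2.1833)² + (1.2 − 2.1833)² + … = 11.9883
population σ = √(11.9883 / 6) = √1.9981 = 1.4135%
IR = r̄ / tracking error = 2.1833 / 1.4135 = 1.5446

1.545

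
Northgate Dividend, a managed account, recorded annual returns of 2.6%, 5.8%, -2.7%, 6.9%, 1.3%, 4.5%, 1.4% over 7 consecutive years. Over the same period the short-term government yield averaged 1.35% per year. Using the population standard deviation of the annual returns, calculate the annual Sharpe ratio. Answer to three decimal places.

μ = (2.6 + 5.8 − 2.7 + 6.9 + 1.3 + 4.5 + 1.4) / 7 = 2.8286%
Σ(r − μ)² = (2.6 − 2.8286)² + (5.8 − 2.8286)² + (-2.7 − 2.8286)² + … = 63.1943
population σ = √(63.1943 / 7) = √9.0278 = 3.0046%
Sharpe = (μ − rf) / σ = (2.8286 − 1.35) / 3.0046 = 1.4786 / 3.0046 = 0.4921

0.492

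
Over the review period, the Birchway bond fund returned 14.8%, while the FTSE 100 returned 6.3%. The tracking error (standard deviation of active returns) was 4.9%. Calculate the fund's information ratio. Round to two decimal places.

1.73

IR = (Rp − Rb) / TE = (14.8% − 6.3%) / 4.9% = 8.50% / 4.9% = 1.7347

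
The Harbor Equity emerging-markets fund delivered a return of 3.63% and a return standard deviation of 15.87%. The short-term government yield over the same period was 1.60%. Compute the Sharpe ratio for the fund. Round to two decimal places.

0.13

Sharpe = (Rp − Rf) / σp = (3.63% − 1.60%) / 15.87% = 2.03% / 15.87% = 0.1279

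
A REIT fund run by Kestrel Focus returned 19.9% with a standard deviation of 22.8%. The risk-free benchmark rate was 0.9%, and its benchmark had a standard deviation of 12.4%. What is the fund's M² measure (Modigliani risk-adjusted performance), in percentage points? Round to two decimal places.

11.23

Sharpe = (Rp − Rf) / σp = (19.9% − 0.9%) / 22.8% = 0.8333
M² = Rf + Sharpe × σm = 0.9% + 0.8333 × 12.4% = 11.2329%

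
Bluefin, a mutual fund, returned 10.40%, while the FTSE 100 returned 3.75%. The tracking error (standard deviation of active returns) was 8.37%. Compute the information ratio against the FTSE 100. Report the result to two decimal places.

0.79

IR = (Rp − Rb) / TE = (10.40% − 3.75%) / 8.37% = 6.65% / 8.37% = 0.7945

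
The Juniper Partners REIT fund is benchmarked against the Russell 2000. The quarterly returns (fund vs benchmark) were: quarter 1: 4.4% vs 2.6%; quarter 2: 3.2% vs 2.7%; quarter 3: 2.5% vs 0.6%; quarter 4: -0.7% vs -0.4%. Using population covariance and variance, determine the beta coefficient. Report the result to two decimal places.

1.28

r̄p = 2.3500%,  r̄m = 1.3750%
Cov = Σ(rp − r̄p)(rm − r̄m) / 4 = 2.2338
Var(rm) = Σ(rm − r̄m)² / 4 = 1.7519
β = Cov / Var = 2.2338 / 1.7519 = 1.2751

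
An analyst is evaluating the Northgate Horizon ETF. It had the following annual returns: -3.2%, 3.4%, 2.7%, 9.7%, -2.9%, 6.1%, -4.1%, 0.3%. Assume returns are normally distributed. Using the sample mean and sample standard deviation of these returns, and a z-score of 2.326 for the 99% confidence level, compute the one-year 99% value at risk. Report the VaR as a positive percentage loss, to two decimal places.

9.88

Mean return r̄ = 12.00 / 8 = 1.5000%
Sample std dev = √[167.7000 / 7] = 4.8946%
VaR = −(r̄ − z·σ) = −(1.5000 − 2.326 × 4.8946) = −(-9.8848) = 9.8848%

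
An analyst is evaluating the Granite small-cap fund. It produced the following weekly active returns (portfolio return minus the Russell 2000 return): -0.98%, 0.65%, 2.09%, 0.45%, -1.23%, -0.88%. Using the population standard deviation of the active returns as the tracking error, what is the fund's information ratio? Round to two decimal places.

0.01

Mean return μ = 0.100 / 6 = 0.0167%
Σ(r − μ)² = (-0.98 − 0.0167)² + (0.65 − 0.0167)² + (2.09 − 0.0167)² + … = 8.2391
σ = √[8.2391 / 6] = 1.1718%
IR = μ / tracking error = 0.0167 / 1.1718 = 0.0143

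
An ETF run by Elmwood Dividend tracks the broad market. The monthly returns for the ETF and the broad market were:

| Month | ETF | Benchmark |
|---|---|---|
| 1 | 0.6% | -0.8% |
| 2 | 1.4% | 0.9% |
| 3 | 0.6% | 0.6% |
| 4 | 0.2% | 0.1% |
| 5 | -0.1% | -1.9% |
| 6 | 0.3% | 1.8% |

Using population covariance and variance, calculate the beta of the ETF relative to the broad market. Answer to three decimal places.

r̄p = 0.5000%,  r̄m = 0.1167%
Cov = Σ(rp − r̄p)(rm − r̄m) / 6 = 0.2567
Var(rm) = Σ(rm − r̄m)² / 6 = 1.4314
β = Cov / Var = 0.2567 / 1.4314 = 0.1793

0.179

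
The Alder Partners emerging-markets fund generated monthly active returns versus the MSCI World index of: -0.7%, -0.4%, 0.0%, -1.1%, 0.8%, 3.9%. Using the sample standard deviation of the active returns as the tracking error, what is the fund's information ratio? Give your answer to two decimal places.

Mean return r̄ = 2.50 / 6 = 0.4167%
Σ(r − r̄)² = (-0.7 − 0.4167)² + (-0.4 − 0.4167)² + … = 16.6683
sample σ = √(16.6683 / 5) = √3.3337 = 1.8258%
IR = r̄ / tracking error = 0.4167 / 1.8258 = 0.2282

0.23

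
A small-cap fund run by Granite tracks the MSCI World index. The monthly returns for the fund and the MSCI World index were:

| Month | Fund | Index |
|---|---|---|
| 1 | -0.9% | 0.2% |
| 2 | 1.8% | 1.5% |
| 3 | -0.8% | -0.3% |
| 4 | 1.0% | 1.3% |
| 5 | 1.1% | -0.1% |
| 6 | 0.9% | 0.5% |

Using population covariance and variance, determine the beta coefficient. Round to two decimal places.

1.03

r̄p = 0.5167%,  r̄m = 0.5167%
Cov = Σ(rp − r̄p)(rm − r̄m) / 6 = 0.4664
Var(rm) = Σ(rm − r̄m)² / 6 = 0.4547
β = Cov / Var = 0.4664 / 0.4547 = 1.0257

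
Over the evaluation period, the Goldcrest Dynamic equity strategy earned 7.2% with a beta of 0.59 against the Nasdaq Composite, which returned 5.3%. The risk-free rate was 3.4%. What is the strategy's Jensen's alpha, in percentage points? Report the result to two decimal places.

CAPM expected return = Rf + β(Rm − Rf) = 3.4% + 0.59 × (5.3% − 3.4%) = 3.4 + 0.59 × 1.90 = 4.5210%
Jensen's α = Rp − E[R] = 7.2% − 4.5210% = 2.6790

2.68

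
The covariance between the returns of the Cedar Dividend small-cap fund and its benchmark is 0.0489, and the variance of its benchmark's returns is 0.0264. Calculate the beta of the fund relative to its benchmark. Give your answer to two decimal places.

β = Cov(Rp, Rm) / Var(Rm) = 0.0489 / 0.0264 = 1.8523

1.85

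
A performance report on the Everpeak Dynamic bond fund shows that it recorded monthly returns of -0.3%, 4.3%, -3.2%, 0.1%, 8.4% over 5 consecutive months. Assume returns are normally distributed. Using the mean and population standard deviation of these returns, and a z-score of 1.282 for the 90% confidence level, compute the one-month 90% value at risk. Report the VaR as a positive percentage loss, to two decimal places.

3.33

r̄ = (-0.3 + 4.3 − 3.2 + 0.1 + 8.4) / 5 = 1.8600%
Σ(r − r̄)² = (-0.3 − 1.8600)² + (4.3 − 1.8600)² + (-3.2 − 1.8600)² + … = 82.0920
population σ = √(82.0920 / 5) = √16.4184 = 4.0520%
VaR = −(r̄ − z·σ) = −(1.8600 − 1.282 × 4.0520) = −(-3.3347) = 3.3347%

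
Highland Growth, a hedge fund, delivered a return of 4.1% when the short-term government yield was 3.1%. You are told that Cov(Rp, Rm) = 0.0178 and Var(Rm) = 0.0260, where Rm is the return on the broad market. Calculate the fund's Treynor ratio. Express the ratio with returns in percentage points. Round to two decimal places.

1.46

β = Cov / Var = 0.0178 / 0.0260 = 0.6846
Treynor = (Rp − Rf) / β = (4.1% − 3.1%) / 0.6846 = 1.00 / 0.6846 = 1.4607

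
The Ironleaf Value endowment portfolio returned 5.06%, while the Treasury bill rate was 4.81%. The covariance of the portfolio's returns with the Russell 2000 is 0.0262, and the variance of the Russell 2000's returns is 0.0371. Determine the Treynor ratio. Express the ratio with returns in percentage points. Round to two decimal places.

0.35

β = Cov / Var = 0.0262 / 0.0371 = 0.7062
Treynor = (Rp − Rf) / β = (5.06% − 4.81%) / 0.7062 = 0.25 / 0.7062 = 0.3540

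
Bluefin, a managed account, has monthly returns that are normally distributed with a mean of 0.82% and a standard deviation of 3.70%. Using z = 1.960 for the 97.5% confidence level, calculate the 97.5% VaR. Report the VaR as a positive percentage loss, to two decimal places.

6.43

VaR (as % loss) = −(μ − z·σ) = −(0.82% − 1.960 × 3.70%) = −(-6.4320%) = 6.4320%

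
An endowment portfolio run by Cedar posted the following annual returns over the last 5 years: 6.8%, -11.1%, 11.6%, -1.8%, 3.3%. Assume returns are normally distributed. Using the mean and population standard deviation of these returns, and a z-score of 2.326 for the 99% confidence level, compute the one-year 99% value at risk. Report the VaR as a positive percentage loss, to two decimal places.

16.34

r̄ = (6.8 − 11.1 + 11.6 − 1.8 + 3.3) / 5 = 1.7600%
Population σ = √[Σ(r − r̄)² / 5] = √[302.6520 / 5] = √60.5304 = 7.7801%
VaR = −(r̄ − z·σ) = −(1.7600 − 2.326 × 7.7801) = −(-16.3365) = 16.3365%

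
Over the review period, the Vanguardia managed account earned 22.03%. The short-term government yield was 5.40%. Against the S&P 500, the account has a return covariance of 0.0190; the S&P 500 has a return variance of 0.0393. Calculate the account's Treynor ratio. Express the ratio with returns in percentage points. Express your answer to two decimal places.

β = Cov / Var = 0.0190 / 0.0393 = 0.4835
Treynor = (Rp − Rf) / β = (22.03% − 5.40%) / 0.4835 = 16.63 / 0.4835 = 34.3950

34.40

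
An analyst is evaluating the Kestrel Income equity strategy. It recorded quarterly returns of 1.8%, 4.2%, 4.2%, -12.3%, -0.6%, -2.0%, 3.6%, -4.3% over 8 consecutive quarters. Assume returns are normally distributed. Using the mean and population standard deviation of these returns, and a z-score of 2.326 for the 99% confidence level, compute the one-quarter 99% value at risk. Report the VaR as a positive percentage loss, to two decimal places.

12.93

μ = (1.8 + 4.2 + 4.2 − 12.3 − 0.6 − 2 + 3.6 − 4.3) / 8 = -0.6750%
Population std dev = √[221.9750 / 8] = 5.2675%
VaR = −(μ − z·σ) = −(-0.6750 − 2.326 × 5.2675) = −(-12.9272) = 12.9272%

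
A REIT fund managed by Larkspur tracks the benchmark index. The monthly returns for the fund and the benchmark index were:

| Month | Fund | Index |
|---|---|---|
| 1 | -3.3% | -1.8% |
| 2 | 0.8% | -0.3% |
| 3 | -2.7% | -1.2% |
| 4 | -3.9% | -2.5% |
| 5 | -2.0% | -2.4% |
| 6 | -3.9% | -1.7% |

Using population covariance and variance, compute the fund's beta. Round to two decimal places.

r̄p = -2.5000%,  r̄m = -1.6500%
Cov = Σ(rp − r̄p)(rm − r̄m) / 6 = 0.8950
Var(rm) = Σ(rm − r̄m)² / 6 = 0.5558
β = Cov / Var = 0.8950 / 0.5558 = 1.6103

1.61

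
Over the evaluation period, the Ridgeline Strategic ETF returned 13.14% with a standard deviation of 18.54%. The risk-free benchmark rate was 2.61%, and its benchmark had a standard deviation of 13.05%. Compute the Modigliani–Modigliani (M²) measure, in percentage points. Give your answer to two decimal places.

10.02

Sharpe = (Rp − Rf) / σp = (13.14% − 2.61%) / 18.54% = 0.5680
M² = Rf + Sharpe × σm = 2.61% + 0.5680 × 13.05% = 10.0224%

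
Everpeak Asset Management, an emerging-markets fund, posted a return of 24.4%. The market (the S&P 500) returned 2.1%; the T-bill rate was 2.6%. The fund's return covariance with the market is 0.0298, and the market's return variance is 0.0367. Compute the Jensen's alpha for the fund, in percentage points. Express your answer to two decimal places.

β = Cov / Var = 0.0298 / 0.0367 = 0.8120
E[R] = Rf + β(Rm − Rf) = 2.6% + 0.8120 × (2.1% − 2.6%) = 2.1940%
α = Rp − E[R] = 24.4% − 2.1940% = 22.2060

22.21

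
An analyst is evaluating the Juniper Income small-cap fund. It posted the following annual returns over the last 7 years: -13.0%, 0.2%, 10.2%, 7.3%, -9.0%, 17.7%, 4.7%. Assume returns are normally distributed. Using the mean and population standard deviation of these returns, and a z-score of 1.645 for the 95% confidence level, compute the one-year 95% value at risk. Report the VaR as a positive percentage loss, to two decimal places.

13.82

Mean return r̄ = 18.10 / 7 = 2.5857%
Σ(r − r̄)² = (-13 − 2.5857)² + (0.2 − 2.5857)² + … = 695.9486
population σ = √(695.9486 / 7) = √99.4212 = 9.9710%
VaR = −(r̄ − z·σ) = −(2.5857 − 1.645 × 9.9710) = −(-13.8166) = 13.8166%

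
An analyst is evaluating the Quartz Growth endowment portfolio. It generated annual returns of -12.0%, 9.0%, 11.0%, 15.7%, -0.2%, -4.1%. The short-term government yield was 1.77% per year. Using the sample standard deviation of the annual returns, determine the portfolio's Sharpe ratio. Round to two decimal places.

0.14

r̄ = (-12 + 9 + 11 + 15.7 − 0.2 − 4.1) / 6 = 3.2333%
Σ(r − r̄)² = (-12 − 3.2333)² + (9 − 3.2333)² + (11 − 3.2333)² + … = 546.6133
sample σ = √(546.6133 / 5) = √109.3227 = 10.4557%
Sharpe = (r̄ − rf) / σ = (3.2333 − 1.77) / 10.4557 = 1.4633 / 10.4557 = 0.1400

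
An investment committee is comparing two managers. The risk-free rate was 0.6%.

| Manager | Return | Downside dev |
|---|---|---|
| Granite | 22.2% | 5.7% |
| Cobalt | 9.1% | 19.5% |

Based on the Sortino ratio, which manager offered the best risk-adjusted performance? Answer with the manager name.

Granite

Granite: Sortino ratio = (22.2% − 0.6%) / 5.7% = 3.789
Cobalt: Sortino ratio = (9.1% − 0.6%) / 19.5% = 0.436
Highest: Granite (3.789).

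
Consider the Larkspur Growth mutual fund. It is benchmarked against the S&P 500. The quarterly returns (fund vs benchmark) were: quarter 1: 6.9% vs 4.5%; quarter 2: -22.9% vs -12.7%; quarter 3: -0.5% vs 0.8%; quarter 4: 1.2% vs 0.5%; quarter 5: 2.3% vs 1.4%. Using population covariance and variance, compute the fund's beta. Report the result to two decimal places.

r̄p = -2.6000%,  r̄m = -1.1000%
Cov = Σ(rp − r̄p)(rm − r̄m) / 5 = 62.2000
Var(rm) = Σ(rm − r̄m)² / 5 = 35.6680
β = Cov / Var = 62.2000 / 35.6680 = 1.7439

1.74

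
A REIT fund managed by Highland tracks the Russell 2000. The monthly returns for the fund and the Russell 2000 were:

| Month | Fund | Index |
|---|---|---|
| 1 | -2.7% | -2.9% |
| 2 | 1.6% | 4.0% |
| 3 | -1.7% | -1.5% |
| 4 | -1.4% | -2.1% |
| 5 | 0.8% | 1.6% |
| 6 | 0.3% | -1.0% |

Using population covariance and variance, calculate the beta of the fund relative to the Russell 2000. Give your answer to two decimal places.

r̄p = -0.5167%,  r̄m = -0.3167%
Cov = Σ(rp − r̄p)(rm − r̄m) / 6 = 3.2864
Var(rm) = Σ(rm − r̄m)² / 6 = 5.6714
β = Cov / Var = 3.2864 / 5.6714 = 0.5795

0.58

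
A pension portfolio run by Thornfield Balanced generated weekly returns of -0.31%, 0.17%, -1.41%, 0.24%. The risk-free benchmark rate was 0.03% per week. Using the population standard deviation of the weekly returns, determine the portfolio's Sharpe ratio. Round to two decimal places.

r̄ = (-0.31 + 0.17 − 1.41 + 0.24) / 4 = -1.310 / 4 = -0.3275%
Σ(r − r̄)² = (-0.31 − (-0.3275))² + (0.17 − (-0.3275))² + (-1.41 − (-0.3275))² + … = 1.7417
population σ = √(1.7417 / 4) = √0.4354 = 0.6598%
Sharpe = (r̄ − rf) / σ = (-0.3275 − 0.03) / 0.6598 = -0.3575 / 0.6598 = -0.5418

-0.54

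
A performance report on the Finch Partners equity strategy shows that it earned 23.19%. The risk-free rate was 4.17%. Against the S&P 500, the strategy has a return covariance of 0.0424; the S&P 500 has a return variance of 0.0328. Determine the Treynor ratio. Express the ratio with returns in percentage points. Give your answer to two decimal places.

β = Cov / Var = 0.0424 / 0.0328 = 1.2927
Treynor = (Rp − Rf) / β = (23.19% − 4.17%) / 1.2927 = 19.02 / 1.2927 = 14.7134

14.71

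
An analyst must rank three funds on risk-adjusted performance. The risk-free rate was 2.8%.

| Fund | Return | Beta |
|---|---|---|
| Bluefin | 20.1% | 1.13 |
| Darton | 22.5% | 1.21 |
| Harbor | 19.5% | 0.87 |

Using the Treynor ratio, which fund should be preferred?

Bluefin: Treynor = (20.1% − 2.8%) / 1.13 = 15.310
Darton: Treynor = (22.5% − 2.8%) / 1.21 = 16.281
Harbor: Treynor = (19.5% − 2.8%) / 0.87 = 19.195
Highest: Harbor (19.195).

Harbor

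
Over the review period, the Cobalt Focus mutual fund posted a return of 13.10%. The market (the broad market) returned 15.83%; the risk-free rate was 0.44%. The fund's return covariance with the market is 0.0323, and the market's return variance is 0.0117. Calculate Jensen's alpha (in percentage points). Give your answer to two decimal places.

-29.83

β = Cov / Var = 0.0323 / 0.0117 = 2.7607
E[R] = Rf + β(Rm − Rf) = 0.44% + 2.7607 × (15.83% − 0.44%) = 42.9272%
α = Rp − E[R] = 13.10% − 42.9272% = -29.8272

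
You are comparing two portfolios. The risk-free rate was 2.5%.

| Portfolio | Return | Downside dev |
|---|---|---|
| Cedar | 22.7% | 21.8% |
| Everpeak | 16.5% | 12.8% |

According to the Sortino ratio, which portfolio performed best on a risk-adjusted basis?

Everpeak

Cedar: Sortino ratio = (22.7% − 2.5%) / 21.8% = 0.927
Everpeak: Sortino ratio = (16.5% − 2.5%) / 12.8% = 1.094
Highest: Everpeak (1.094).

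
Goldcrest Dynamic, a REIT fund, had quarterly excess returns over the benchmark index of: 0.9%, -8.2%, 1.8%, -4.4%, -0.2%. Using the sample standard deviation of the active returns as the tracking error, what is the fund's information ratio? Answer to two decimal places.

-0.48

r̄ = (0.9 − 8.2 + 1.8 − 4.4 − 0.2) / 5 = -10.10 / 5 = -2.0200%
Σ(r − r̄)² = (0.9 − (-2.0200))² + (-8.2 − (-2.0200))² + … = 70.2880
σ = √[70.2880 / 4] = 4.1919%
IR = r̄ / tracking error = -2.0200 / 4.1919 = -0.4819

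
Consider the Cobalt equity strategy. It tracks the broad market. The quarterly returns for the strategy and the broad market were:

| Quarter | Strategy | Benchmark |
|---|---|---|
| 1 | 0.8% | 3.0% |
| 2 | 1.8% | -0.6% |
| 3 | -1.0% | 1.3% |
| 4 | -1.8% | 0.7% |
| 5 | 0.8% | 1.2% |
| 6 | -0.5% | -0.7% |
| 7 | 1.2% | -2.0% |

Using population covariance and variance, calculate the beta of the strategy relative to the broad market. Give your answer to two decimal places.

r̄p = 0.1857%,  r̄m = 0.4143%
Cov = Σ(rp − r̄p)(rm − r̄m) / 7 = -0.4098
Var(rm) = Σ(rm − r̄m)² / 7 = 2.3241
β = Cov / Var = -0.4098 / 2.3241 = -0.1763

-0.18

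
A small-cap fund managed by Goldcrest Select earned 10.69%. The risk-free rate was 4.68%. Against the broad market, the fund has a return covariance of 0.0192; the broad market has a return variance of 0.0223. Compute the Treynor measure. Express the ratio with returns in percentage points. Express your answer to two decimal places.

6.98

β = Cov / Var = 0.0192 / 0.0223 = 0.8610
Treynor = (Rp − Rf) / β = (10.69% − 4.68%) / 0.8610 = 6.01 / 0.8610 = 6.9803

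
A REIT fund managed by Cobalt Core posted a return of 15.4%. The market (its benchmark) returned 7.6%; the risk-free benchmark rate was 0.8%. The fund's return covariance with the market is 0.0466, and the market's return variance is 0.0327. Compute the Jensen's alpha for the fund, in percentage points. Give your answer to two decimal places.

β = Cov / Var = 0.0466 / 0.0327 = 1.4251
E[R] = Rf + β(Rm − Rf) = 0.8% + 1.4251 × (7.6% − 0.8%) = 10.4907%
α = Rp − E[R] = 15.4% − 10.4907% = 4.9093

4.91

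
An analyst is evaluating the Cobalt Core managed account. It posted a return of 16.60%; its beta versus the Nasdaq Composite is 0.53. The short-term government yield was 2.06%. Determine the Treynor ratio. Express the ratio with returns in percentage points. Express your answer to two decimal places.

Treynor = (Rp − Rf) / β = (16.60% − 2.06%) / 0.53 = 14.54 / 0.53 = 27.4340

27.43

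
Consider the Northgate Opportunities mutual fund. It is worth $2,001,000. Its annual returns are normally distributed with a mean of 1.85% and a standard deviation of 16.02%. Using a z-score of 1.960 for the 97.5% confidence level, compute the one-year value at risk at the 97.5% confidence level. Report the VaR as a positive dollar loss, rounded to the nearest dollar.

Return at the 97.5% tail: μ − z·σ = 1.85% − 1.960 × 16.02% = 1.85 − 31.3992 = -29.5492%
VaR = −(-29.5492%) × $2,001,000 = 29.5492% × $2,001,000 = $591,279

$591,279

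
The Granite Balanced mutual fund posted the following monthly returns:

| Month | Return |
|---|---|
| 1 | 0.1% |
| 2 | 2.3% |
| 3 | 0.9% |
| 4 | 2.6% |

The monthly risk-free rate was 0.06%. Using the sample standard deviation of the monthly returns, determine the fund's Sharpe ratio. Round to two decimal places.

r̄ = (0.1 + 2.3 + 0.9 + 2.6) / 4 = 5.90 / 4 = 1.4750%
Sample std dev = √[4.1675 / 3] = 1.1786%
Sharpe = (r̄ − rf) / σ = (1.4750 − 0.06) / 1.1786 = 1.4150 / 1.1786 = 1.2006

1.20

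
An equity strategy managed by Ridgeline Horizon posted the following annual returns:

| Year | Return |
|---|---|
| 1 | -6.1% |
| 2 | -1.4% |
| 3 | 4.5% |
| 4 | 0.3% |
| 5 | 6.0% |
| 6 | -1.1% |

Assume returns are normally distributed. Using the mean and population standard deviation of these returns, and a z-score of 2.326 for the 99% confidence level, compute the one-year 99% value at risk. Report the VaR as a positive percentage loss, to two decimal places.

Mean return μ = 2.20 / 6 = 0.3667%
Σ(r − μ)² = (-6.1 − 0.3667)² + (-1.4 − 0.3667)² + (4.5 − 0.3667)² + … = 95.9133
population σ = √(95.9133 / 6) = √15.9856 = 3.9982%
VaR = −(μ − z·σ) = −(0.3667 − 2.326 × 3.9982) = −(-8.9331) = 8.9331%

8.93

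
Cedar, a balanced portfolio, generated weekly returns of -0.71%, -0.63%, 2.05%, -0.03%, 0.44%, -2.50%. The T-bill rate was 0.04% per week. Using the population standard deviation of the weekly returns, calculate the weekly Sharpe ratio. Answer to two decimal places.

μ = (-0.71 − 0.63 + 2.05 − 0.03 + 0.44 − 2.5) / 6 = -1.380 / 6 = -0.2300%
Population σ = √[Σ(r − μ)² / 6] = √[11.2306 / 6] = √1.8718 = 1.3681%
Sharpe = (μ − rf) / σ = (-0.2300 − 0.04) / 1.3681 = -0.2700 / 1.3681 = -0.1974

-0.20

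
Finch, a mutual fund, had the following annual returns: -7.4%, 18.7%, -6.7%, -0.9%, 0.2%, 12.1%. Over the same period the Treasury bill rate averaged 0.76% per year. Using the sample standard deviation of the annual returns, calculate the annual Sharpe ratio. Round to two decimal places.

0.18

r̄ = (-7.4 + 18.7 − 6.7 − 0.9 + 0.2 + 12.1) / 6 = 2.6667%
Sample std dev = √[553.9333 / 5] = 10.5255%
Sharpe = (r̄ − rf) / σ = (2.6667 − 0.76) / 10.5255 = 1.9067 / 10.5255 = 0.1812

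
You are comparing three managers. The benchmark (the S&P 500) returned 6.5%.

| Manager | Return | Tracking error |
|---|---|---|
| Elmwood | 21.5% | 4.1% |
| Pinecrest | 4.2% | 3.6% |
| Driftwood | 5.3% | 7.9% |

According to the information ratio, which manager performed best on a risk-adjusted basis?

Elmwood: IR = (21.5% − 6.5%) / 4.1% = 3.659
Pinecrest: IR = (4.2% − 6.5%) / 3.6% = -0.639
Driftwood: IR = (5.3% − 6.5%) / 7.9% = -0.152
Highest: Elmwood (3.659).

Elmwood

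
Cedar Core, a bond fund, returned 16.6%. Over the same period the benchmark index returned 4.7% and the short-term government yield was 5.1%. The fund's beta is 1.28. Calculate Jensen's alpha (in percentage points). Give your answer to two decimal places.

12.01

CAPM expected return = Rf + β(Rm − Rf) = 5.1% + 1.28 × (4.7% − 5.1%) = 5.1 + 1.28 × -0.40 = 4.5880%
Jensen's α = Rp − E[R] = 16.6% − 4.5880% = 12.0120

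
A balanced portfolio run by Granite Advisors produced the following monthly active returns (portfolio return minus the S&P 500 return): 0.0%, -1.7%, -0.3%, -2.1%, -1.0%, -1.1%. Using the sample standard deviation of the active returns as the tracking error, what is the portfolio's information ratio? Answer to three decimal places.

Mean return r̄ = -6.20 / 6 = -1.0333%
Σ(r − r̄)² = (0 − (-1.0333))² + (-1.7 − (-1.0333))² + … = 3.1933
σ = √[3.1933 / 5] = 0.7992%
IR = r̄ / tracking error = -1.0333 / 0.7992 = -1.2929

-1.293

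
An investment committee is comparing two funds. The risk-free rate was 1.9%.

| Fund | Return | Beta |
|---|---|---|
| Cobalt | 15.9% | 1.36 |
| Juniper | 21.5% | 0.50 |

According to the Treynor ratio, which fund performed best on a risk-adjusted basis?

Juniper

Cobalt: Treynor = (15.9% − 1.9%) / 1.36 = 10.294
Juniper: Treynor = (21.5% − 1.9%) / 0.50 = 39.200
Highest: Juniper (39.200).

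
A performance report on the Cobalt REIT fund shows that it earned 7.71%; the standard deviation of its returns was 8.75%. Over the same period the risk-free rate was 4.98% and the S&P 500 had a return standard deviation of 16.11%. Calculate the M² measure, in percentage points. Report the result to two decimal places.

Sharpe = (Rp − Rf) / σp = (7.71% − 4.98%) / 8.75% = 0.3120
M² = Rf + Sharpe × σm = 4.98% + 0.3120 × 16.11% = 10.0063%

10.01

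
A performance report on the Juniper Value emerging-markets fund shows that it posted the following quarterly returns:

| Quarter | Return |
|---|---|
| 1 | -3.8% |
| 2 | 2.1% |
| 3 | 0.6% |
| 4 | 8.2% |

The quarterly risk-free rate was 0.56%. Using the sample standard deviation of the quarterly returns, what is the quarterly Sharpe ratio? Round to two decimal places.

r̄ = (-3.8 + 2.1 + 0.6 + 8.2) / 4 = 1.7750%
Σ(r − r̄)² = (-3.8 − 1.7750)² + (2.1 − 1.7750)² + … = 73.8475
sample σ = √(73.8475 / 3) = √24.6158 = 4.9614%
Sharpe = (r̄ − rf) / σ = (1.7750 − 0.56) / 4.9614 = 1.2150 / 4.9614 = 0.2449

0.24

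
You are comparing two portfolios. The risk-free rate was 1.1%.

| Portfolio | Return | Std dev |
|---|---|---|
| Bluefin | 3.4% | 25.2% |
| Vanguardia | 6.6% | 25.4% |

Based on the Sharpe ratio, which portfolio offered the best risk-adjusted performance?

Bluefin: Sharpe ratio = (3.4% − 1.1%) / 25.2% = 0.091
Vanguardia: Sharpe ratio = (6.6% − 1.1%) / 25.4% = 0.217
Highest: Vanguardia (0.217).

Vanguardia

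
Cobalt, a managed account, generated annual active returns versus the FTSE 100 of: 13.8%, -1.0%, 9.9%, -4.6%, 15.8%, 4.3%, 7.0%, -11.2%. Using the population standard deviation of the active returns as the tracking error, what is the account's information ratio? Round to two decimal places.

r̄ = (13.8 − 1 + 9.9 − 4.6 + 15.8 + 4.3 + 7 − 11.2) / 8 = 34.00 / 8 = 4.2500%
Σ(r − r̄)² = (13.8 − 4.2500)² + (-1 − 4.2500)² + (9.9 − 4.2500)² + … = 608.6800
σ = √[608.6800 / 8] = 8.7227%
IR = r̄ / tracking error = 4.2500 / 8.7227 = 0.4872

0.49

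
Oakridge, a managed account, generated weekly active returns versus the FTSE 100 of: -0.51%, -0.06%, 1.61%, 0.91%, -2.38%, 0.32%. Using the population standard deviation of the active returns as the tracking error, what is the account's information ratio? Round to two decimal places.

-0.01

r̄ = (-0.51 − 0.06 + 1.61 + 0.91 − 2.38 + 0.32) / 6 = -0.110 / 6 = -0.0183%
Σ(r − r̄)² = (-0.51 − (-0.0183))² + (-0.06 − (-0.0183))² + (1.61 − (-0.0183))² + … = 9.4487
σ = √[9.4487 / 6] = 1.2549%
IR = r̄ / tracking error = -0.0183 / 1.2549 = -0.0146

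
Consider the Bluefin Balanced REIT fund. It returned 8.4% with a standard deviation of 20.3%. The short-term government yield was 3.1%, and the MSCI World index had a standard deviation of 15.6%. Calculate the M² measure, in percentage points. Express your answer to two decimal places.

Sharpe = (Rp − Rf) / σp = (8.4% − 3.1%) / 20.3% = 0.2611
M² = Rf + Sharpe × σm = 3.1% + 0.2611 × 15.6% = 7.1732%

7.17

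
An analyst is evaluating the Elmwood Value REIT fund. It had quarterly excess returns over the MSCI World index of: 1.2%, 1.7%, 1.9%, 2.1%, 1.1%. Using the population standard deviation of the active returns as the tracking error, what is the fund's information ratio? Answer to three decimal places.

4.104

μ = (1.2 + 1.7 + 1.9 + 2.1 + 1.1) / 5 = 1.6000%
Σ(r − μ)² = 0.7600; population σ = √(0.7600/5) = 0.3899%
IR = μ / tracking error = 1.6000 / 0.3899 = 4.1036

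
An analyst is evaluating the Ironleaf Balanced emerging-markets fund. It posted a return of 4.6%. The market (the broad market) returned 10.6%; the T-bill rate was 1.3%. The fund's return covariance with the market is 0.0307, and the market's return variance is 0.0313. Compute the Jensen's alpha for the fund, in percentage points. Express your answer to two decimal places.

-5.82

β = Cov / Var = 0.0307 / 0.0313 = 0.9808
E[R] = Rf + β(Rm − Rf) = 1.3% + 0.9808 × (10.6% − 1.3%) = 10.4214%
α = Rp − E[R] = 4.6% − 10.4214% = -5.8214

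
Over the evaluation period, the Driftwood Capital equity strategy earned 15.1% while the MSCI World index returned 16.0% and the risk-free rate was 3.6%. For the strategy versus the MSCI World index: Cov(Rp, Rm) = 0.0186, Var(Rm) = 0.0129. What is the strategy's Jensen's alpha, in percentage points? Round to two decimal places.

-6.38

β = Cov / Var = 0.0186 / 0.0129 = 1.4419
E[R] = Rf + β(Rm − Rf) = 3.6% + 1.4419 × (16.0% − 3.6%) = 21.4796%
α = Rp − E[R] = 15.1% − 21.4796% = -6.3796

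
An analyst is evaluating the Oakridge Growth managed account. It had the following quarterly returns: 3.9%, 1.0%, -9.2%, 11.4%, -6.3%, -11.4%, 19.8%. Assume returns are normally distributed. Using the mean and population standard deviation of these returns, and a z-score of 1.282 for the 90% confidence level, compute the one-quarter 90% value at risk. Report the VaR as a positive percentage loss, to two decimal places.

12.22

Mean return r̄ = 9.20 / 7 = 1.3143%
Σ(r − r̄)² = (3.9 − 1.3143)² + (1 − 1.3143)² + (-9.2 − 1.3143)² + … = 780.4086
σ = √[780.4086 / 7] = 10.5587%
VaR = −(r̄ − z·σ) = −(1.3143 − 1.282 × 10.5587) = −(-12.2220) = 12.2220%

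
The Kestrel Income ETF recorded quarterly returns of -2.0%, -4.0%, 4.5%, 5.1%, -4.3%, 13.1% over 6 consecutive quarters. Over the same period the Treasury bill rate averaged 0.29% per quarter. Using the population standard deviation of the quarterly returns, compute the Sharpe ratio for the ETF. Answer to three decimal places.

0.287

Mean return μ = 12.40 / 6 = 2.0667%
Σ(r − μ)² = 230.7333; population σ = √(230.7333/6) = 6.2013%
Sharpe = (μ − rf) / σ = (2.0667 − 0.29) / 6.2013 = 1.7767 / 6.2013 = 0.2865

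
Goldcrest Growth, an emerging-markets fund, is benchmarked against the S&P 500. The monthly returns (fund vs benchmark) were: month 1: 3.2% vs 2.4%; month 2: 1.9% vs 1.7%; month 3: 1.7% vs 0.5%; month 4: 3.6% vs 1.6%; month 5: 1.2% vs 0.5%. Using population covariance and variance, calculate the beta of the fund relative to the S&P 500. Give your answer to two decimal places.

r̄p = 2.3200%,  r̄m = 1.3400%
Cov = Σ(rp − r̄p)(rm − r̄m) / 5 = 0.5152
Var(rm) = Σ(rm − r̄m)² / 5 = 0.5464
β = Cov / Var = 0.5152 / 0.5464 = 0.9429

0.94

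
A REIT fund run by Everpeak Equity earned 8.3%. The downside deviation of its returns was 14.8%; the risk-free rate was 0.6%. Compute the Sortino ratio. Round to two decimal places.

0.52

Sortino = (Rp − Rf) / σd = (8.3% − 0.6%) / 14.8% = 7.70% / 14.8% = 0.5203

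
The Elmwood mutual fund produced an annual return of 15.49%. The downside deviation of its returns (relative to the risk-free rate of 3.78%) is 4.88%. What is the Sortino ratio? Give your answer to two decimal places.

Sortino = (Rp − Rf) / σd = (15.49% − 3.78%) / 4.88% = 11.71% / 4.88% = 2.3996

2.40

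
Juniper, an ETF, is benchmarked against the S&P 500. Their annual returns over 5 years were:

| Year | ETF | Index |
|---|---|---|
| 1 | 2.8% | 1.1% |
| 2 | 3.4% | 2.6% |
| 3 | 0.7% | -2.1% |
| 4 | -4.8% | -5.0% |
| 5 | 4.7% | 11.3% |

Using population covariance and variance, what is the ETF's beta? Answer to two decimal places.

0.50

r̄p = 1.3600%,  r̄m = 1.5800%
Cov = Σ(rp − r̄p)(rm − r̄m) / 5 = 15.3632
Var(rm) = Σ(rm − r̄m)² / 5 = 30.5176
β = Cov / Var = 15.3632 / 30.5176 = 0.5034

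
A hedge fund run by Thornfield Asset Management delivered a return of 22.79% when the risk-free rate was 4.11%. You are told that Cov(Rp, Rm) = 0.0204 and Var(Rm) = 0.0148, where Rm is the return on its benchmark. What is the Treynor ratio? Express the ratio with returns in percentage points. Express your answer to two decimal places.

13.55

β = Cov / Var = 0.0204 / 0.0148 = 1.3784
Treynor = (Rp − Rf) / β = (22.79% − 4.11%) / 1.3784 = 18.68 / 1.3784 = 13.5519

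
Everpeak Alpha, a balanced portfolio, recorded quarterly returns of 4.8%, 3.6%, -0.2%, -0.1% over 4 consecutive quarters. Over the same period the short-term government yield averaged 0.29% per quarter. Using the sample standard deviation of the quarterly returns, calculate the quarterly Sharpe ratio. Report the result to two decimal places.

0.68

Mean return μ = 8.10 / 4 = 2.0250%
Σ(r − μ)² = (4.8 − 2.0250)² + (3.6 − 2.0250)² + (-0.2 − 2.0250)² + … = 19.6475
σ = √[19.6475 / 3] = 2.5591%
Sharpe = (μ − rf) / σ = (2.0250 − 0.29) / 2.5591 = 1.7350 / 2.5591 = 0.6780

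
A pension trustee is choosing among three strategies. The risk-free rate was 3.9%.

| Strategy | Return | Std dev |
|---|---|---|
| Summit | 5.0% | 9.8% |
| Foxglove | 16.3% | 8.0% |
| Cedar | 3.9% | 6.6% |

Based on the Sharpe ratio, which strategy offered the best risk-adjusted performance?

Foxglove

Summit: Sharpe ratio = (5.0% − 3.9%) / 9.8% = 0.112
Foxglove: Sharpe ratio = (16.3% − 3.9%) / 8.0% = 1.550
Cedar: Sharpe ratio = (3.9% − 3.9%) / 6.6% = 0.000
Highest: Foxglove (1.550).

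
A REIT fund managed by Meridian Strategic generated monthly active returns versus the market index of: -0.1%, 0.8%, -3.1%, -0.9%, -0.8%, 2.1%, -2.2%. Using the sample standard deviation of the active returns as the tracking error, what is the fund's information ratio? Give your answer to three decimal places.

-0.342

Mean return r̄ = -4.20 / 7 = -0.6000%
Sample σ = √[Σ(r − r̄)² / 6] = √[18.4400 / 6] = √3.0733 = 1.7531%
IR = r̄ / tracking error = -0.6000 / 1.7531 = -0.3423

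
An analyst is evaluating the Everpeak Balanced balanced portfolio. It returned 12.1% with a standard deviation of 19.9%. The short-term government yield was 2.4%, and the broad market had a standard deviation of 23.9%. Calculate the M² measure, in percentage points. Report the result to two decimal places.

Sharpe = (Rp − Rf) / σp = (12.1% − 2.4%) / 19.9% = 0.4874
M² = Rf + Sharpe × σm = 2.4% + 0.4874 × 23.9% = 14.0489%

14.05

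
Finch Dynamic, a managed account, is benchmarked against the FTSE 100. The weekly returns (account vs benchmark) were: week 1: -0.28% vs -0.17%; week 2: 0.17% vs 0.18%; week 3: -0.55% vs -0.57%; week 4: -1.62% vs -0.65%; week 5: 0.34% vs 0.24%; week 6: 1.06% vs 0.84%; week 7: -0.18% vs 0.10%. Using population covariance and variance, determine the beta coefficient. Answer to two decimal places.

1.51

r̄p = -0.1514%,  r̄m = -0.0043%
Cov = Σ(rp − r̄p)(rm − r̄m) / 7 = 0.3420
Var(rm) = Σ(rm − r̄m)² / 7 = 0.2260
β = Cov / Var = 0.3420 / 0.2260 = 1.5133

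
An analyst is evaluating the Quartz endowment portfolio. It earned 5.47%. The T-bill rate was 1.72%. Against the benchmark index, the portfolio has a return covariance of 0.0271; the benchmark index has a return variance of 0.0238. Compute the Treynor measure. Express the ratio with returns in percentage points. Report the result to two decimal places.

3.29

β = Cov / Var = 0.0271 / 0.0238 = 1.1387
Treynor = (Rp − Rf) / β = (5.47% − 1.72%) / 1.1387 = 3.75 / 1.1387 = 3.2932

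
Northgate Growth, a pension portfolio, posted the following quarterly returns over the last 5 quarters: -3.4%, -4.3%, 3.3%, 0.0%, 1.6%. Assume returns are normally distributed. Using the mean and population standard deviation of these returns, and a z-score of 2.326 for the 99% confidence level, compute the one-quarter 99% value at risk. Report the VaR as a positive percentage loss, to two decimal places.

7.30

r̄ = (-3.4 − 4.3 + 3.3 + 0 + 1.6) / 5 = -0.5600%
Σ(r − r̄)² = 41.9320; population σ = √(41.9320/5) = 2.8959%
VaR = −(r̄ − z·σ) = −(-0.5600 − 2.326 × 2.8959) = −(-7.2959) = 7.2959%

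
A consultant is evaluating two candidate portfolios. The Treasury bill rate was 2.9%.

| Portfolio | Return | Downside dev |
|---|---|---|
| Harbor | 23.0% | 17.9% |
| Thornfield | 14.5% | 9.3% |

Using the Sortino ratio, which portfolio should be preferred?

Thornfield

Harbor: Sortino ratio = (23.0% − 2.9%) / 17.9% = 1.123
Thornfield: Sortino ratio = (14.5% − 2.9%) / 9.3% = 1.247
Highest: Thornfield (1.247).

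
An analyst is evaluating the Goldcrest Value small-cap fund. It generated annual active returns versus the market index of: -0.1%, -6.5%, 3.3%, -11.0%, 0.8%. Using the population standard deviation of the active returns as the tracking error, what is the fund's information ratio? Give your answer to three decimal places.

r̄ = (-0.1 − 6.5 + 3.3 − 11 + 0.8) / 5 = -2.7000%
Σ(r − r̄)² = 138.3400; population σ = √(138.3400/5) = 5.2600%
IR = r̄ / tracking error = -2.7000 / 5.2600 = -0.5133

-0.513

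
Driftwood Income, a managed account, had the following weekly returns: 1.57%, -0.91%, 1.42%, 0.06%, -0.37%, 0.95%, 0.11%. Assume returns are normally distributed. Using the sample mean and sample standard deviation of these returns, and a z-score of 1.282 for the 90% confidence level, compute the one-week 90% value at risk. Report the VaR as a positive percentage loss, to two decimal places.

r̄ = (1.57 − 0.91 + 1.42 + 0.06 − 0.37 + 0.95 + 0.11) / 7 = 0.4043%
Σ(r − r̄)² = (1.57 − 0.4043)² + (-0.91 − 0.4043)² + (1.42 − 0.4043)² + … = 5.2204
σ = √[5.2204 / 6] = 0.9328%
VaR = −(r̄ − z·σ) = −(0.4043 − 1.282 × 0.9328) = −(-0.7915) = 0.7915%

0.79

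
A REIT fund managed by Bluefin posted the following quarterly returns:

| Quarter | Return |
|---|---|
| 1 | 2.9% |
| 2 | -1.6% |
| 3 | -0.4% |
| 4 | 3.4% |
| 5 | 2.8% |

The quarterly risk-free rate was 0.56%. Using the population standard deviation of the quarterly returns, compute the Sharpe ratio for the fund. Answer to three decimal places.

Mean return r̄ = 7.10 / 5 = 1.4200%
Σ(r − r̄)² = (2.9 − 1.4200)² + (-1.6 − 1.4200)² + (-0.4 − 1.4200)² + … = 20.4480
population σ = √(20.4480 / 5) = √4.0896 = 2.0223%
Sharpe = (r̄ − rf) / σ = (1.4200 − 0.56) / 2.0223 = 0.8600 / 2.0223 = 0.4253

0.425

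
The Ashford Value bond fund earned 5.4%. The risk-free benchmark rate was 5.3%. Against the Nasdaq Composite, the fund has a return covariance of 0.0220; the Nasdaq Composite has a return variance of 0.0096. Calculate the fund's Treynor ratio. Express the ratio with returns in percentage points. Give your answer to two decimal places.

0.04

β = Cov / Var = 0.0220 / 0.0096 = 2.2917
Treynor = (Rp − Rf) / β = (5.4% − 5.3%) / 2.2917 = 0.10 / 2.2917 = 0.0436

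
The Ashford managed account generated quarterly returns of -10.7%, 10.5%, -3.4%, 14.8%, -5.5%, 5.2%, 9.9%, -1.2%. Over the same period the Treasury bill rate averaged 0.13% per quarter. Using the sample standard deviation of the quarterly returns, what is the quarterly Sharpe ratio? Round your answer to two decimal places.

0.26

r̄ = (-10.7 + 10.5 − 3.4 + 14.8 − 5.5 + 5.2 + 9.9 − 1.2) / 8 = 2.4500%
Sample std dev = √[564.0600 / 7] = 8.9766%
Sharpe = (r̄ − rf) / σ = (2.4500 − 0.13) / 8.9766 = 2.3200 / 8.9766 = 0.2584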